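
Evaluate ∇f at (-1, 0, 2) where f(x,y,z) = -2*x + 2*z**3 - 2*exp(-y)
(-2, 2, 24)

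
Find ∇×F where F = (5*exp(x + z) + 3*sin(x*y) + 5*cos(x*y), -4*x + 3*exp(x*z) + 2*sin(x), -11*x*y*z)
(x*(-11*z - 3*exp(x*z)), 11*y*z + 5*exp(x + z), 5*x*sin(x*y) - 3*x*cos(x*y) + 3*z*exp(x*z) + 2*cos(x) - 4)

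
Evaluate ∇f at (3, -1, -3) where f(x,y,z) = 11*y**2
(0, -22, 0)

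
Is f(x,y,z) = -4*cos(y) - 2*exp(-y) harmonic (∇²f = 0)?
No, ∇²f = 4*cos(y) - 2*exp(-y)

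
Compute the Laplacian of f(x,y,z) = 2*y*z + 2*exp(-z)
2*exp(-z)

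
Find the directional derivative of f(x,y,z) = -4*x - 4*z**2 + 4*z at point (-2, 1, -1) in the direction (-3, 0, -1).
0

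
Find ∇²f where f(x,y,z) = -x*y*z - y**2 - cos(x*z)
x**2*cos(x*z) + z**2*cos(x*z) - 2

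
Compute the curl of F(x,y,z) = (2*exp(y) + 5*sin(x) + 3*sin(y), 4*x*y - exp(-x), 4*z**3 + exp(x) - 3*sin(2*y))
(-6*cos(2*y), -exp(x), 4*y - 2*exp(y) - 3*cos(y) + exp(-x))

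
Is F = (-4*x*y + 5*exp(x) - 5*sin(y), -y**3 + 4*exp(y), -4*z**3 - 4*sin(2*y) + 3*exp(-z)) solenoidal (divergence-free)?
No, ∇·F = -3*y**2 - 4*y - 12*z**2 + 5*exp(x) + 4*exp(y) - 3*exp(-z)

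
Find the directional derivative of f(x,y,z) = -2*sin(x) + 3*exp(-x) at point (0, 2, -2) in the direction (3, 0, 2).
-15*sqrt(13)/13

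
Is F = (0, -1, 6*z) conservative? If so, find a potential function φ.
Yes, F is conservative. φ = -y + 3*z**2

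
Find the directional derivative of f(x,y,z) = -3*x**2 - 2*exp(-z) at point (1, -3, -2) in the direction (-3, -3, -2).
sqrt(22)*(9 - 2*exp(2))/11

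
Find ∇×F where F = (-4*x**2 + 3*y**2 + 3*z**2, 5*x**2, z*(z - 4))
(0, 6*z, 10*x - 6*y)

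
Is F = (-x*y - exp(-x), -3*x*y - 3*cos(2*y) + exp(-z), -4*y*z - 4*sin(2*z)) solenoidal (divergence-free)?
No, ∇·F = -3*x - 5*y + 6*sin(2*y) - 8*cos(2*z) + exp(-x)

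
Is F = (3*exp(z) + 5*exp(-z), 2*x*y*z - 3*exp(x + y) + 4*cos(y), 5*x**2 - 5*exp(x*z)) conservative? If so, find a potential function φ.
No, ∇×F = (-2*x*y, -10*x + 5*z*exp(x*z) + 3*exp(z) - 5*exp(-z), 2*y*z - 3*exp(x + y)) ≠ 0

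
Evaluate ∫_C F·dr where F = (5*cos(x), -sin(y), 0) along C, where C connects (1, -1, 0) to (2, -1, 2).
-5*sin(1) + 5*sin(2)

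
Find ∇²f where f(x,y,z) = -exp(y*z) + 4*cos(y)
-y**2*exp(y*z) - z**2*exp(y*z) - 4*cos(y)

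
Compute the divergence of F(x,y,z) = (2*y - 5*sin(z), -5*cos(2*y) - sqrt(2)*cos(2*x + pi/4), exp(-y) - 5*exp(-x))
10*sin(2*y)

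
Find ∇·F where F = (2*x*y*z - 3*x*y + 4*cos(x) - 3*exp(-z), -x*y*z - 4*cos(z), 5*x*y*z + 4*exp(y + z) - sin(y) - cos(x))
5*x*y - x*z + 2*y*z - 3*y + 4*exp(y + z) - 4*sin(x)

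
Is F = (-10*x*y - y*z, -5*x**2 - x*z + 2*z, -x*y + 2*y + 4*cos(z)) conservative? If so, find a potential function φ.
Yes, F is conservative. φ = -5*x**2*y - x*y*z + 2*y*z + 4*sin(z)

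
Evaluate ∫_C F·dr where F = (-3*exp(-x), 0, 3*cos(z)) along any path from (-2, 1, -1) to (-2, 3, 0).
3*sin(1)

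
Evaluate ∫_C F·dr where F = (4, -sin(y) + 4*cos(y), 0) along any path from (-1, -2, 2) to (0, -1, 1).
-4*sin(1) - cos(2) + cos(1) + 4*sin(2) + 4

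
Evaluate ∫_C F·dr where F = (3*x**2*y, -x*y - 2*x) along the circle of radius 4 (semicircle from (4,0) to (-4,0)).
-112*pi - 128/3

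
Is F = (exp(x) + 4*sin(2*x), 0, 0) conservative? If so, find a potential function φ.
Yes, F is conservative. φ = exp(x) - 2*cos(2*x)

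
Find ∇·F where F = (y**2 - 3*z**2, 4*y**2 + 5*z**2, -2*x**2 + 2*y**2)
8*y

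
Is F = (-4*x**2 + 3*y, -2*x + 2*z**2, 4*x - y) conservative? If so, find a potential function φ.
No, ∇×F = (-4*z - 1, -4, -5) ≠ 0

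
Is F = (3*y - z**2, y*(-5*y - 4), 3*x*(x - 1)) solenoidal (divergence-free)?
No, ∇·F = -10*y - 4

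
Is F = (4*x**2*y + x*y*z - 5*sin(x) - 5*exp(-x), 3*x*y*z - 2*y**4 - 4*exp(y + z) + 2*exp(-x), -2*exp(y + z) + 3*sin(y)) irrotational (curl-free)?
No, ∇×F = (-3*x*y + 2*exp(y + z) + 3*cos(y), x*y, -4*x**2 - x*z + 3*y*z - 2*exp(-x))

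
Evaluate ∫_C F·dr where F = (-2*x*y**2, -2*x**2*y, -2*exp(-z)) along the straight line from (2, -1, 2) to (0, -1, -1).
-2*exp(-2) + 4 + 2*E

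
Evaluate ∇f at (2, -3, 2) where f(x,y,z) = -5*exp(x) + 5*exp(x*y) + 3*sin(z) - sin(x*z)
(-5*exp(2) - 15*exp(-6) - 2*cos(4), 10*exp(-6), 3*cos(2) - 2*cos(4))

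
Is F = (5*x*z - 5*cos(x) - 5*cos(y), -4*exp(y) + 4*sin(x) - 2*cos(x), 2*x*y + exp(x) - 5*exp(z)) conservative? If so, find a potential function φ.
No, ∇×F = (2*x, 5*x - 2*y - exp(x), 2*sin(x) - 5*sin(y) + 4*cos(x)) ≠ 0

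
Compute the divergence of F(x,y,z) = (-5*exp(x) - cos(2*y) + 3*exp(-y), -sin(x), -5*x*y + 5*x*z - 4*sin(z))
5*x - 5*exp(x) - 4*cos(z)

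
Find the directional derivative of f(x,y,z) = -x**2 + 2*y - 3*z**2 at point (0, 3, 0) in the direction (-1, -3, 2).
-3*sqrt(14)/7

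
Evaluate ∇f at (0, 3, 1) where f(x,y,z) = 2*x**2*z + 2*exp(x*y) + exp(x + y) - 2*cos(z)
(6 + exp(3), exp(3), 2*sin(1))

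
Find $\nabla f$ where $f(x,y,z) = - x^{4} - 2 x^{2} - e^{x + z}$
(-4*x**3 - 4*x - exp(x + z), 0, -exp(x + z))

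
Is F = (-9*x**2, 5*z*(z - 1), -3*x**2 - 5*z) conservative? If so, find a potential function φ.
No, ∇×F = (5 - 10*z, 6*x, 0) ≠ 0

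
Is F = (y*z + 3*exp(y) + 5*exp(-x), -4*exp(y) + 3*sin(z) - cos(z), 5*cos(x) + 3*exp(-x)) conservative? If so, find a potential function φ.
No, ∇×F = (-sin(z) - 3*cos(z), y + 5*sin(x) + 3*exp(-x), -z - 3*exp(y)) ≠ 0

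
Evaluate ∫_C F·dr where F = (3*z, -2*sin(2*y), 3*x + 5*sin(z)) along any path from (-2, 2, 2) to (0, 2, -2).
12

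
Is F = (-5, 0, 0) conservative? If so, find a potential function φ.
Yes, F is conservative. φ = -5*x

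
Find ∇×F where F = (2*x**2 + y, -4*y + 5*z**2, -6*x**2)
(-10*z, 12*x, -1)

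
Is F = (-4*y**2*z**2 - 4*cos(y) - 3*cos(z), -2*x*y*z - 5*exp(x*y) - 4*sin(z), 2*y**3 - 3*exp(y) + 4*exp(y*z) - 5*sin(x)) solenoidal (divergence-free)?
No, ∇·F = -2*x*z - 5*x*exp(x*y) + 4*y*exp(y*z)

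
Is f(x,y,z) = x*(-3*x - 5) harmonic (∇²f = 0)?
No, ∇²f = -6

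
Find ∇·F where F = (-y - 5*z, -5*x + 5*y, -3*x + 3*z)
8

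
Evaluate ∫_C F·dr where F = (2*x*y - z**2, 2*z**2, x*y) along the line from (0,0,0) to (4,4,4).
256/3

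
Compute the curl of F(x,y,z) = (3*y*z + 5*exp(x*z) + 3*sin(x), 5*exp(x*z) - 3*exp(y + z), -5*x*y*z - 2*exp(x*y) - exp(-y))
(-5*x*z - 2*x*exp(x*y) - 5*x*exp(x*z) + 3*exp(y + z) + exp(-y), 5*x*exp(x*z) + 5*y*z + 2*y*exp(x*y) + 3*y, z*(5*exp(x*z) - 3))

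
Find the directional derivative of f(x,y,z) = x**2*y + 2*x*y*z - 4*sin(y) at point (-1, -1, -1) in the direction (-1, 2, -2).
-8*cos(1)/3 - 2/3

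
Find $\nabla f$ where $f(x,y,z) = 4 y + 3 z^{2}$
(0, 4, 6*z)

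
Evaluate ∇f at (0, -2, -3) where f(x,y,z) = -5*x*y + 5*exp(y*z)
(10, -15*exp(6), -10*exp(6))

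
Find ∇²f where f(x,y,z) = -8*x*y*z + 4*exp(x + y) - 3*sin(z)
8*exp(x + y) + 3*sin(z)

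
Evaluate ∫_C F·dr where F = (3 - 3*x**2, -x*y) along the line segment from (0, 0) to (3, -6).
-54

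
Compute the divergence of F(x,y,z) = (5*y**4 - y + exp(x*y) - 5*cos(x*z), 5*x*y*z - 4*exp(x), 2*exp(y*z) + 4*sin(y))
5*x*z + y*exp(x*y) + 2*y*exp(y*z) + 5*z*sin(x*z)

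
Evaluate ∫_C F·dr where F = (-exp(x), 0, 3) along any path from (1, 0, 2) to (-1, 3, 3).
2*sinh(1) + 3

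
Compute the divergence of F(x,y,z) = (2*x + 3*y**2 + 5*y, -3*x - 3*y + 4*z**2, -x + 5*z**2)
10*z - 1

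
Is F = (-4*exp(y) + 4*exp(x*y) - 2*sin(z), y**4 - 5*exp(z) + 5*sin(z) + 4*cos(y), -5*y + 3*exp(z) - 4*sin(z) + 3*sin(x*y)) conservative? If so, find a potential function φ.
No, ∇×F = (3*x*cos(x*y) + 5*exp(z) - 5*cos(z) - 5, -3*y*cos(x*y) - 2*cos(z), -4*x*exp(x*y) + 4*exp(y)) ≠ 0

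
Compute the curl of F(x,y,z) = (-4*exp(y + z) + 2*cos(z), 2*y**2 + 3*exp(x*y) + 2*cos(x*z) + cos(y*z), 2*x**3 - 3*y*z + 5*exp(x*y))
(5*x*exp(x*y) + 2*x*sin(x*z) + y*sin(y*z) - 3*z, -6*x**2 - 5*y*exp(x*y) - 4*exp(y + z) - 2*sin(z), 3*y*exp(x*y) - 2*z*sin(x*z) + 4*exp(y + z))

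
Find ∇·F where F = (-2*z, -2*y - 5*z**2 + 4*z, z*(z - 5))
2*z - 7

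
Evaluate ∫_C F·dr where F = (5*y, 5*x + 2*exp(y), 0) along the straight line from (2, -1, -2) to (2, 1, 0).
4*sinh(1) + 20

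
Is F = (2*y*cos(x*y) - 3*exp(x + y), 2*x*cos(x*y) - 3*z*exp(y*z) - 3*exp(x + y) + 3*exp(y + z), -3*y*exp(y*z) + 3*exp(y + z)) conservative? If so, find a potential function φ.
Yes, F is conservative. φ = -3*exp(y*z) - 3*exp(x + y) + 3*exp(y + z) + 2*sin(x*y)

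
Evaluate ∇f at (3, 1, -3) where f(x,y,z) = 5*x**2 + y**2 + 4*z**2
(30, 2, -24)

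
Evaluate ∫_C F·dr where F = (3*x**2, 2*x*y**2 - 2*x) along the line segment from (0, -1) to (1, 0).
1/6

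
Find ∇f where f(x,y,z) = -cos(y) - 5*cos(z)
(0, sin(y), 5*sin(z))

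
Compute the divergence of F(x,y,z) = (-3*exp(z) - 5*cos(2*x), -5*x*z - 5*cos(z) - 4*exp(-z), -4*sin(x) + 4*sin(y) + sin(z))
10*sin(2*x) + cos(z)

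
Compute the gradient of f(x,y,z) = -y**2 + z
(0, -2*y, 1)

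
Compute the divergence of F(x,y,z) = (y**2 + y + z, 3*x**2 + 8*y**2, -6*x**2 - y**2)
16*y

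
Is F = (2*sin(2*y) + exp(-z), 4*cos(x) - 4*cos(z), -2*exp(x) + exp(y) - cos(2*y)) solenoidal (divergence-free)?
Yes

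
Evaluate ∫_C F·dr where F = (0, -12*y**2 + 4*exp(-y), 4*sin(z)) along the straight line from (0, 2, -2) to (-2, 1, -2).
-4*exp(-1) + 4*exp(-2) + 28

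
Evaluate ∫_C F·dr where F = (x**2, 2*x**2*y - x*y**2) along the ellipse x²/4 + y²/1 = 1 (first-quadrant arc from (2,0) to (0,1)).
-2/3 - pi/8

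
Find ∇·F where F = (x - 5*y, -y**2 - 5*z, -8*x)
1 - 2*y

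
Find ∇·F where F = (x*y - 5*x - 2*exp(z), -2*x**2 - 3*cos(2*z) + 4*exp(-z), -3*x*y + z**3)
y + 3*z**2 - 5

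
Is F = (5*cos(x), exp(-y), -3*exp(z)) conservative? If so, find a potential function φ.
Yes, F is conservative. φ = -3*exp(z) + 5*sin(x) - exp(-y)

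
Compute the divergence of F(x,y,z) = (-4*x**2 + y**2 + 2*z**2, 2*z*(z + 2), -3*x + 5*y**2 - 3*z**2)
-8*x - 6*z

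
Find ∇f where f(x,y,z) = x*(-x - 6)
(-2*x - 6, 0, 0)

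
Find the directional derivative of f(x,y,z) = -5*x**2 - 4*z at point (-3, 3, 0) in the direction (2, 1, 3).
24*sqrt(14)/7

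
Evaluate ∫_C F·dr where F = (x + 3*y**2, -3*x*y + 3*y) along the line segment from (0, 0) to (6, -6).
72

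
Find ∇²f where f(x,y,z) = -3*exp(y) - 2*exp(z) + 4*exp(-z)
-3*exp(y) - 2*exp(z) + 4*exp(-z)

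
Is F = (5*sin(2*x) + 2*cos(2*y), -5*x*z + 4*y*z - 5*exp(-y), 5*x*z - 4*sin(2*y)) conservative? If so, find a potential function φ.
No, ∇×F = (5*x - 4*y - 8*cos(2*y), -5*z, -5*z + 4*sin(2*y)) ≠ 0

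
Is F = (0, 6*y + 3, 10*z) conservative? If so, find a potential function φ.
Yes, F is conservative. φ = 3*y**2 + 3*y + 5*z**2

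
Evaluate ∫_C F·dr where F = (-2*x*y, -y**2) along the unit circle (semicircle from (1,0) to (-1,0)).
0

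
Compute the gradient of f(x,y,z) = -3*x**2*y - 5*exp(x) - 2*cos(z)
(-6*x*y - 5*exp(x), -3*x**2, 2*sin(z))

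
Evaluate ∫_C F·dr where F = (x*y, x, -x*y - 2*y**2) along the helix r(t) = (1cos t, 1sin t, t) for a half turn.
-pi/2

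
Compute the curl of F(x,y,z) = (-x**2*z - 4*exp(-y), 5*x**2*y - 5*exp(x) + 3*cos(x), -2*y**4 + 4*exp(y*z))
(-8*y**3 + 4*z*exp(y*z), -x**2, 10*x*y - 5*exp(x) - 3*sin(x) - 4*exp(-y))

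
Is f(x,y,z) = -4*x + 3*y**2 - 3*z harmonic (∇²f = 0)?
No, ∇²f = 6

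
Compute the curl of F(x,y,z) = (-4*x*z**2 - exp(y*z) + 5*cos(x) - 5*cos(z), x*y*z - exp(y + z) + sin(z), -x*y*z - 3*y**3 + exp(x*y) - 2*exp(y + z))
(-x*y - x*z + x*exp(x*y) - 9*y**2 - exp(y + z) - cos(z), -8*x*z + y*z - y*exp(x*y) - y*exp(y*z) + 5*sin(z), z*(y + exp(y*z)))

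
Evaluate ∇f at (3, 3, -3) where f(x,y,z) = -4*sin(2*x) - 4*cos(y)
(-8*cos(6), 4*sin(3), 0)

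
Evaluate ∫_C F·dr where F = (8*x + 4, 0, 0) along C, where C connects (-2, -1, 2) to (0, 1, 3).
-8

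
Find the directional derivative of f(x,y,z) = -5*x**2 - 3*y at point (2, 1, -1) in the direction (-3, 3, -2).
51*sqrt(22)/22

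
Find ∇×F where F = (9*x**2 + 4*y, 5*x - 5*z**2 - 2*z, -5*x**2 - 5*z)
(10*z + 2, 10*x, 1)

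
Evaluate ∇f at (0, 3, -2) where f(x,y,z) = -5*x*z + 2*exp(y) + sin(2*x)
(12, 2*exp(3), 0)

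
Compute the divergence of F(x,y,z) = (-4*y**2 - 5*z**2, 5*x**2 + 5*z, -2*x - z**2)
-2*z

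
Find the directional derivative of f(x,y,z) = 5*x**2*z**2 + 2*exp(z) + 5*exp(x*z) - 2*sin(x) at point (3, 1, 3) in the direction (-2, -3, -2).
4*sqrt(17)*(-15*exp(9) - 270 - exp(3) + cos(3))/17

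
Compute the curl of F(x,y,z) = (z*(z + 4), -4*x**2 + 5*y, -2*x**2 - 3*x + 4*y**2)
(8*y, 4*x + 2*z + 7, -8*x)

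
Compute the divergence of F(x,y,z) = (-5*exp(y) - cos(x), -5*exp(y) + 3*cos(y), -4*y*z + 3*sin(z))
-4*y - 5*exp(y) + sin(x) - 3*sin(y) + 3*cos(z)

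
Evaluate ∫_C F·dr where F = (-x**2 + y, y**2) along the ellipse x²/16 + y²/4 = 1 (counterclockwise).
-8*pi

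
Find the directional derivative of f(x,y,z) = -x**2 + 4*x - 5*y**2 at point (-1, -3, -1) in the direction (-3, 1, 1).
12*sqrt(11)/11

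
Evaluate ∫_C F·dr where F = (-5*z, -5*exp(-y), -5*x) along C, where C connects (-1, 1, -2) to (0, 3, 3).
-5*exp(-1) + 5*exp(-3) + 10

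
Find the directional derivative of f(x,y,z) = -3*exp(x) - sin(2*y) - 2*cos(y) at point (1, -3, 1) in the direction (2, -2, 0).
sqrt(2)*(-3*E/2 + sin(3) + cos(6))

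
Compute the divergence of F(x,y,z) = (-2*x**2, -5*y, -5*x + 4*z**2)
-4*x + 8*z - 5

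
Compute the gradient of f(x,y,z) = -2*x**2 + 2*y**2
(-4*x, 4*y, 0)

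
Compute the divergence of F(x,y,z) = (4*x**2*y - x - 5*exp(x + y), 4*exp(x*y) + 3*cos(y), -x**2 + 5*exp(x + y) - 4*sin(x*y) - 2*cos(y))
8*x*y + 4*x*exp(x*y) - 5*exp(x + y) - 3*sin(y) - 1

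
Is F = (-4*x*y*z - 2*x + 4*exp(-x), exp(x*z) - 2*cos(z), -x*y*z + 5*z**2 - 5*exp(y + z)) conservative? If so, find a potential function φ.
No, ∇×F = (-x*z - x*exp(x*z) - 5*exp(y + z) - 2*sin(z), y*(-4*x + z), z*(4*x + exp(x*z))) ≠ 0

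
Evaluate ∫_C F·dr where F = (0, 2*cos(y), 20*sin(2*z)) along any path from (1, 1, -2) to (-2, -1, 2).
-4*sin(1)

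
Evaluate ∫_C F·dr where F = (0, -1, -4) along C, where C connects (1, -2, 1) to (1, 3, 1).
-5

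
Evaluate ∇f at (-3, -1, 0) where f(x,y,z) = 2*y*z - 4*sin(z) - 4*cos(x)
(-4*sin(3), 0, -6)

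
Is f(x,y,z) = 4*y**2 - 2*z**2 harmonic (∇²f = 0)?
No, ∇²f = 4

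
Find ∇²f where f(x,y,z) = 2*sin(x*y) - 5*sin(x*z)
-2*x**2*sin(x*y) + 5*x**2*sin(x*z) - 2*y**2*sin(x*y) + 5*z**2*sin(x*z)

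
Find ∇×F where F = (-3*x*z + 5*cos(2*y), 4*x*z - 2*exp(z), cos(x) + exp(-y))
(-4*x + 2*exp(z) - exp(-y), -3*x + sin(x), 4*z + 10*sin(2*y))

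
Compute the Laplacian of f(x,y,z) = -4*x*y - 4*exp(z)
-4*exp(z)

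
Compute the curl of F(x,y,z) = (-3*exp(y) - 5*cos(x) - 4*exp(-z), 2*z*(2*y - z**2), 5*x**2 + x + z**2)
(-4*y + 6*z**2, -10*x - 1 + 4*exp(-z), 3*exp(y))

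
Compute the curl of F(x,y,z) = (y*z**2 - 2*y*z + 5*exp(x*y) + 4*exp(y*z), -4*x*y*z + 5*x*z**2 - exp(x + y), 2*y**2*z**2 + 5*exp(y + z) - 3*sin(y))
(4*x*y - 10*x*z + 4*y*z**2 + 5*exp(y + z) - 3*cos(y), 2*y*(z + 2*exp(y*z) - 1), -5*x*exp(x*y) - 4*y*z + 4*z**2 - 4*z*exp(y*z) + 2*z - exp(x + y))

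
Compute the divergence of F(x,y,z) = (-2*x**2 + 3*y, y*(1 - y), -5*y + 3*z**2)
-4*x - 2*y + 6*z + 1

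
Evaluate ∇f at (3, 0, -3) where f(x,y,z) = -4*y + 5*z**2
(0, -4, -30)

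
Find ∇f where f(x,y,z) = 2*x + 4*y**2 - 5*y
(2, 8*y - 5, 0)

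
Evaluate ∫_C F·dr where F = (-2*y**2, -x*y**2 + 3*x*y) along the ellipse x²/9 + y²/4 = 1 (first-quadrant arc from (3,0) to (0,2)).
28 - 3*pi/2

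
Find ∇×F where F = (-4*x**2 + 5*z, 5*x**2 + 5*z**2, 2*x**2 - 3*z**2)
(-10*z, 5 - 4*x, 10*x)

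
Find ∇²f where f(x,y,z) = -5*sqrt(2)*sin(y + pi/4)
5*sqrt(2)*sin(y + pi/4)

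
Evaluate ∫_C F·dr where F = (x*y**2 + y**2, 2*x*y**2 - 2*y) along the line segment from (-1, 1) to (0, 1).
1/2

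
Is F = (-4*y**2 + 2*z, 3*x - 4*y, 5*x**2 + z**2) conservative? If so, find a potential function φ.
No, ∇×F = (0, 2 - 10*x, 8*y + 3) ≠ 0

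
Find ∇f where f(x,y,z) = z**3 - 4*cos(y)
(0, 4*sin(y), 3*z**2)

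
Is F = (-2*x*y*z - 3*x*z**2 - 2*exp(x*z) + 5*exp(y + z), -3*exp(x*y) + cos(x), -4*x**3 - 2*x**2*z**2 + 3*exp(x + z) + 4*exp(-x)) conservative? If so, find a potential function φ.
No, ∇×F = (0, ((12*x**2 - 2*x*y + 4*x*z**2 - 6*x*z - 2*x*exp(x*z) - 3*exp(x + z) + 5*exp(y + z))*exp(x) + 4)*exp(-x), 2*x*z - 3*y*exp(x*y) - 5*exp(y + z) - sin(x)) ≠ 0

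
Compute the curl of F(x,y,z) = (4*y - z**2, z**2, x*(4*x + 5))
(-2*z, -8*x - 2*z - 5, -4)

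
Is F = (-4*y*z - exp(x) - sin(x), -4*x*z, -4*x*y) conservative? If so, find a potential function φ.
Yes, F is conservative. φ = -4*x*y*z - exp(x) + cos(x)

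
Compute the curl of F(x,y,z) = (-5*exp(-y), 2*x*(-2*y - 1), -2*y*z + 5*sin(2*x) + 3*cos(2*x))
(-2*z, 6*sin(2*x) - 10*cos(2*x), -4*y - 2 - 5*exp(-y))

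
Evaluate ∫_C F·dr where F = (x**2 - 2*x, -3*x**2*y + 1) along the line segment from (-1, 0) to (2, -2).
-11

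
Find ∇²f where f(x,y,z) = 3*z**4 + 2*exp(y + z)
36*z**2 + 4*exp(y + z)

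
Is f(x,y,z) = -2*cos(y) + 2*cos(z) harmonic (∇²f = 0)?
No, ∇²f = 2*cos(y) - 2*cos(z)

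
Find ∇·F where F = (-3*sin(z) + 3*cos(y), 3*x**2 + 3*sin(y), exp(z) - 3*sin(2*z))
exp(z) + 3*cos(y) - 6*cos(2*z)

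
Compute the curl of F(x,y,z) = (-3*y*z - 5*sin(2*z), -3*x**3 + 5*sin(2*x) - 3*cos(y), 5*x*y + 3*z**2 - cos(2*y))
(5*x + 2*sin(2*y), -8*y - 10*cos(2*z), -9*x**2 + 3*z + 10*cos(2*x))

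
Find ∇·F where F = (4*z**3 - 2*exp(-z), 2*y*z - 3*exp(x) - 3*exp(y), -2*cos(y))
2*z - 3*exp(y)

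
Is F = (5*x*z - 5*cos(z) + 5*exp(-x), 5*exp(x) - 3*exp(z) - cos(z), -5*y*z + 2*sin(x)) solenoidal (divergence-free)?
No, ∇·F = -5*y + 5*z - 5*exp(-x)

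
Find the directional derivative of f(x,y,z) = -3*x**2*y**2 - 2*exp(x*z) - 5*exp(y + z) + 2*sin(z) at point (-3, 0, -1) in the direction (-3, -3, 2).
sqrt(22)*(5 + 4*E*cos(1) + 6*exp(4))*exp(-1)/22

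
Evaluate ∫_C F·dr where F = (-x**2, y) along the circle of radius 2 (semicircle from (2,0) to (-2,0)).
16/3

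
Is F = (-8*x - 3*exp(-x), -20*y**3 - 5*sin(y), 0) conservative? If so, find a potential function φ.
Yes, F is conservative. φ = -4*x**2 - 5*y**4 + 5*cos(y) + 3*exp(-x)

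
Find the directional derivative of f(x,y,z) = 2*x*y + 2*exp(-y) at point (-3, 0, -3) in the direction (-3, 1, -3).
-8*sqrt(19)/19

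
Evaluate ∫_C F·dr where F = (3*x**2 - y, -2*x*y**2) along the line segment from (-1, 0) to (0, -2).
2/3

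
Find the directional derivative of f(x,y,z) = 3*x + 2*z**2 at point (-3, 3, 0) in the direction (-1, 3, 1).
-3*sqrt(11)/11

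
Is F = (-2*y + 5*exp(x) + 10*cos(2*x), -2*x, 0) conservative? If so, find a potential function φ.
Yes, F is conservative. φ = -2*x*y + 5*exp(x) + 5*sin(2*x)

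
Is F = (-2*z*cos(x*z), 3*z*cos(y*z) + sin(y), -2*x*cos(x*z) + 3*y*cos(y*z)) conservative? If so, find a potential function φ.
Yes, F is conservative. φ = -2*sin(x*z) + 3*sin(y*z) - cos(y)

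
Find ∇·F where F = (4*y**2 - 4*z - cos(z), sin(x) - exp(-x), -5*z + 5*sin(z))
5*cos(z) - 5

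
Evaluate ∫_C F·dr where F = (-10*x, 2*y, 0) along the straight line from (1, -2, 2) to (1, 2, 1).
0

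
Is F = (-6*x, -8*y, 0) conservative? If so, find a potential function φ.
Yes, F is conservative. φ = -3*x**2 - 4*y**2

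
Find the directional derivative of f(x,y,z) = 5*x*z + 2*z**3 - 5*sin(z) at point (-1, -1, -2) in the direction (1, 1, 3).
sqrt(11)*(47 - 15*cos(2))/11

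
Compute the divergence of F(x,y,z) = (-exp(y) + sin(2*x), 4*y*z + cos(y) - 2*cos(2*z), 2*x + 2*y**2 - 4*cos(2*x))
4*z - sin(y) + 2*cos(2*x)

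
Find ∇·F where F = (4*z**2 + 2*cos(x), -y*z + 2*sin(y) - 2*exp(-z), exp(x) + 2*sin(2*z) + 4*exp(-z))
-z - 2*sin(x) + 2*cos(y) + 4*cos(2*z) - 4*exp(-z)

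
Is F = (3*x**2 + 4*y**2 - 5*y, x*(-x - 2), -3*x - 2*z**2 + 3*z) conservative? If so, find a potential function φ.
No, ∇×F = (0, 3, -2*x - 8*y + 3) ≠ 0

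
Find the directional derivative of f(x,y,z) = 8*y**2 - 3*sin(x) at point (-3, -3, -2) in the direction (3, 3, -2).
-9*sqrt(22)*(cos(3) + 16)/22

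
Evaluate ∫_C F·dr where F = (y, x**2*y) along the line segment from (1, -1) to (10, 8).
7461/4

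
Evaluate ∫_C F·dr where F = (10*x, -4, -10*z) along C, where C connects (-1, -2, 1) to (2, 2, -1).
-1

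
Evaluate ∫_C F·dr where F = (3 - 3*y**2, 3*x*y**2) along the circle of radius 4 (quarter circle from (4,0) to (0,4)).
116 + 48*pi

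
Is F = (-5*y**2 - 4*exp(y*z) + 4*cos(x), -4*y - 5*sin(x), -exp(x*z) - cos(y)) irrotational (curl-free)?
No, ∇×F = (sin(y), -4*y*exp(y*z) + z*exp(x*z), 10*y + 4*z*exp(y*z) - 5*cos(x))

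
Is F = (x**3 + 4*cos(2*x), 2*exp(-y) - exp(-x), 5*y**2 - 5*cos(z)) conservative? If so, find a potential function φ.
No, ∇×F = (10*y, 0, exp(-x)) ≠ 0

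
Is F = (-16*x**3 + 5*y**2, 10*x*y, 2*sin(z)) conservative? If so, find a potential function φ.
Yes, F is conservative. φ = -4*x**4 + 5*x*y**2 - 2*cos(z)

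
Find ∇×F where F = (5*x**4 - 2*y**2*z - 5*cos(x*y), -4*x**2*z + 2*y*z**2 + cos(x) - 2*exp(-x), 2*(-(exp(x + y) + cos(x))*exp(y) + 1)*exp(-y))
(4*x**2 - 4*y*z - 2*exp(x + y) - 2*exp(-y), -2*y**2 + 2*exp(x + y) - 2*sin(x), -8*x*z - 5*x*sin(x*y) + 4*y*z - sin(x) + 2*exp(-x))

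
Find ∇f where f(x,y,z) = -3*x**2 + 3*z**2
(-6*x, 0, 6*z)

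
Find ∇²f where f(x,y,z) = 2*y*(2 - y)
-4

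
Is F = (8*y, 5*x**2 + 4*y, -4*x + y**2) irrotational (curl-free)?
No, ∇×F = (2*y, 4, 10*x - 8)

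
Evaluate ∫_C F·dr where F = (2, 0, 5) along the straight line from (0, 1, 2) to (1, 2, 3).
7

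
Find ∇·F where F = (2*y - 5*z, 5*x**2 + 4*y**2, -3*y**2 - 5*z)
8*y - 5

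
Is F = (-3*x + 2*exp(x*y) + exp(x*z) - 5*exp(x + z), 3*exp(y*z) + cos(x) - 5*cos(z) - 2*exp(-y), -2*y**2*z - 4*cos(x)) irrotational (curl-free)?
No, ∇×F = (-4*y*z - 3*y*exp(y*z) - 5*sin(z), x*exp(x*z) - 5*exp(x + z) - 4*sin(x), -2*x*exp(x*y) - sin(x))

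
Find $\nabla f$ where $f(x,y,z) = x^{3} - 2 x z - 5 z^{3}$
(3*x**2 - 2*z, 0, -2*x - 15*z**2)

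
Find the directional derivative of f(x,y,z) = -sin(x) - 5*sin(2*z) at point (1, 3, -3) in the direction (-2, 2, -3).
2*sqrt(17)*(cos(1) + 15*cos(6))/17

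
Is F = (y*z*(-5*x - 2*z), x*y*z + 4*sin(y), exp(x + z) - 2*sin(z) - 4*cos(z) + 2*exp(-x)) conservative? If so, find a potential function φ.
No, ∇×F = (-x*y, -5*x*y - 4*y*z - exp(x + z) + 2*exp(-x), z*(5*x + y + 2*z)) ≠ 0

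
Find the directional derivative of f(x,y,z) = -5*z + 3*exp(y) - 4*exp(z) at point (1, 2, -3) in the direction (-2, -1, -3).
3*sqrt(14)*(-exp(5) + 4 + 5*exp(3))*exp(-3)/14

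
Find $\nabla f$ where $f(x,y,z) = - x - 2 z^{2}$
(-1, 0, -4*z)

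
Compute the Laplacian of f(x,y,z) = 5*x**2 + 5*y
10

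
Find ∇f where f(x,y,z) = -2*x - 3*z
(-2, 0, -3)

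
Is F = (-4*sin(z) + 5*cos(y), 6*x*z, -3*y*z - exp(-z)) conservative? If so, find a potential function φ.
No, ∇×F = (-6*x - 3*z, -4*cos(z), 6*z + 5*sin(y)) ≠ 0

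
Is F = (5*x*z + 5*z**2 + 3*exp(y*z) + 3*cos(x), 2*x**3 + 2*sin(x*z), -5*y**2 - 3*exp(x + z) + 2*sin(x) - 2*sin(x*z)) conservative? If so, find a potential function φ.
No, ∇×F = (-2*x*cos(x*z) - 10*y, 5*x + 3*y*exp(y*z) + 2*z*cos(x*z) + 10*z + 3*exp(x + z) - 2*cos(x), 6*x**2 - 3*z*exp(y*z) + 2*z*cos(x*z)) ≠ 0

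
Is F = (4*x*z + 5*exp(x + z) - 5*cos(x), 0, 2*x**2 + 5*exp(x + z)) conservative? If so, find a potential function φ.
Yes, F is conservative. φ = 2*x**2*z + 5*exp(x + z) - 5*sin(x)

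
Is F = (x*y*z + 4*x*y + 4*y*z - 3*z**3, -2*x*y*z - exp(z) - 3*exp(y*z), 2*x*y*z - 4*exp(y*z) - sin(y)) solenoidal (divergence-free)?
No, ∇·F = 2*x*y - 2*x*z + y*z - 4*y*exp(y*z) + 4*y - 3*z*exp(y*z)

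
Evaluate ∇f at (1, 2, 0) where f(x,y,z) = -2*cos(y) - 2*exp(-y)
(0, 2*exp(-2) + 2*sin(2), 0)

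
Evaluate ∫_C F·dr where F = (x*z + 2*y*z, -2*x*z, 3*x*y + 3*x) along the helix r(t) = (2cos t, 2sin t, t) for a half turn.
pi*(1 - 4*pi)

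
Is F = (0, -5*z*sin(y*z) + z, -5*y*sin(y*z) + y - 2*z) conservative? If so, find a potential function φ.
Yes, F is conservative. φ = y*z - z**2 + 5*cos(y*z)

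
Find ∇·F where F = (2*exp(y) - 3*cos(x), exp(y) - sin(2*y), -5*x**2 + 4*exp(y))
exp(y) + 3*sin(x) - 2*cos(2*y)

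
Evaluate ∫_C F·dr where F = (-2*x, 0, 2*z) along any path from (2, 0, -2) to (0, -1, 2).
4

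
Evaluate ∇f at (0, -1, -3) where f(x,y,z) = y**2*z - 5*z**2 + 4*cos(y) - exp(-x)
(1, 4*sin(1) + 6, 31)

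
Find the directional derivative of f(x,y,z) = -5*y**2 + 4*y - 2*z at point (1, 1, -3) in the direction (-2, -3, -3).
12*sqrt(22)/11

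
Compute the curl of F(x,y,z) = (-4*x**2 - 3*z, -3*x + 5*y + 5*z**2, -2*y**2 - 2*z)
(-4*y - 10*z, -3, -3)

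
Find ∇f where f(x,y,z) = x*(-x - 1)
(-2*x - 1, 0, 0)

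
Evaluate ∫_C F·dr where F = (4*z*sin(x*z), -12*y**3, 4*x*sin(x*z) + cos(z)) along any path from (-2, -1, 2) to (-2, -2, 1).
-45 + 4*cos(4) - sin(2) + sin(1) - 4*cos(2)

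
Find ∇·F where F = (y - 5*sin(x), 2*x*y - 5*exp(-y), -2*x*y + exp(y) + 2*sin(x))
2*x - 5*cos(x) + 5*exp(-y)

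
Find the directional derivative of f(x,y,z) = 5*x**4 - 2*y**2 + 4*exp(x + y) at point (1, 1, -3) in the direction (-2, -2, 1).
-16*exp(2)/3 - 32/3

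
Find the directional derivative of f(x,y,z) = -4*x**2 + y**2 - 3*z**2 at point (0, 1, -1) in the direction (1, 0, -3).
-9*sqrt(10)/5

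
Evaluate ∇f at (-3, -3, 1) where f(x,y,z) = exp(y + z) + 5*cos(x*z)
(5*sin(3), exp(-2), -15*sin(3) + exp(-2))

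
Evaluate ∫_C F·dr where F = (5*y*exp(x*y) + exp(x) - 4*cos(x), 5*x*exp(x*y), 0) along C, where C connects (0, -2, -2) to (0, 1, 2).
0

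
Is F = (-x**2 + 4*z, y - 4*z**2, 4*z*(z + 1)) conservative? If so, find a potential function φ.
No, ∇×F = (8*z, 4, 0) ≠ 0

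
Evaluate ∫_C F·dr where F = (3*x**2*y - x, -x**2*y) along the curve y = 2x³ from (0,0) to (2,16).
-322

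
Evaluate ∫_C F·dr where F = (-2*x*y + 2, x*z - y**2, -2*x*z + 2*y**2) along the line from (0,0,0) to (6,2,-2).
-68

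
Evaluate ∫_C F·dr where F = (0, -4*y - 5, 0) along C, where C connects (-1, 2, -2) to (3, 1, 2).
11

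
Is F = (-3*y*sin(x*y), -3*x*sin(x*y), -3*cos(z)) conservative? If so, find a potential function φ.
Yes, F is conservative. φ = -3*sin(z) + 3*cos(x*y)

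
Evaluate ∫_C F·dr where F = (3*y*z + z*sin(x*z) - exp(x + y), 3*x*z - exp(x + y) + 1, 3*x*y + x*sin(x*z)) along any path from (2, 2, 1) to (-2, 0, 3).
-14 - cos(6) + cos(2) - exp(-2) + exp(4)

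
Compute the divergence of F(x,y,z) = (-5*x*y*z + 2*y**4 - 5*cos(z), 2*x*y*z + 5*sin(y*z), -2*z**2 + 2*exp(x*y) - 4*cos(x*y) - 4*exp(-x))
z*(2*x - 5*y + 5*cos(y*z) - 4)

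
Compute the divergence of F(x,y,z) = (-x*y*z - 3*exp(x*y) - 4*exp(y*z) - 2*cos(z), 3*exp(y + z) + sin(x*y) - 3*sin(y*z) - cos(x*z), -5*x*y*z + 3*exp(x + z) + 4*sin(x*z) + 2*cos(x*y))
-5*x*y + x*cos(x*y) + 4*x*cos(x*z) - y*z - 3*y*exp(x*y) - 3*z*cos(y*z) + 3*exp(x + z) + 3*exp(y + z)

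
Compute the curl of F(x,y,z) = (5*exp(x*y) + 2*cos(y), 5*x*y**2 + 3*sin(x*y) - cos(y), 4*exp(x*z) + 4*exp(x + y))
(4*exp(x + y), -4*z*exp(x*z) - 4*exp(x + y), -5*x*exp(x*y) + 5*y**2 + 3*y*cos(x*y) + 2*sin(y))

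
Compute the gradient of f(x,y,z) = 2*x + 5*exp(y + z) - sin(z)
(2, 5*exp(y + z), 5*exp(y + z) - cos(z))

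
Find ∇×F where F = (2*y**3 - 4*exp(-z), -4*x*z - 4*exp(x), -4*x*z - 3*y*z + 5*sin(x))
(4*x - 3*z, 4*z - 5*cos(x) + 4*exp(-z), -6*y**2 - 4*z - 4*exp(x))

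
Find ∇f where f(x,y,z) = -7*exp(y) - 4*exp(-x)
(4*exp(-x), -7*exp(y), 0)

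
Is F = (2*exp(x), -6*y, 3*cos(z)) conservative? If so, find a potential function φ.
Yes, F is conservative. φ = -3*y**2 + 2*exp(x) + 3*sin(z)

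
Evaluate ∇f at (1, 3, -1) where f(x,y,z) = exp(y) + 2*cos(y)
(0, -2*sin(3) + exp(3), 0)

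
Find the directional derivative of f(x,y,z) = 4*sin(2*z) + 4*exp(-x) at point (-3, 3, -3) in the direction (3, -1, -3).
-12*sqrt(19)*(2*cos(6) + exp(3))/19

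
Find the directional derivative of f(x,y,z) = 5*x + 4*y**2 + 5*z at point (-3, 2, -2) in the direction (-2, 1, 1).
11*sqrt(6)/6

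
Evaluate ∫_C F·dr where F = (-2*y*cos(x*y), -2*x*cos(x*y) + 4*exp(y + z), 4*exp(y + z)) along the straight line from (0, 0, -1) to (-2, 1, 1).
-4*exp(-1) + 2*sin(2) + 4*exp(2)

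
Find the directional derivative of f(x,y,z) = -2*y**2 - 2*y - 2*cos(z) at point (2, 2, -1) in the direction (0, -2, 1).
2*sqrt(5)*(10 - sin(1))/5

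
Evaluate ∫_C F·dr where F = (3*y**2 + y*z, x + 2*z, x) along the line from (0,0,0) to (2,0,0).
0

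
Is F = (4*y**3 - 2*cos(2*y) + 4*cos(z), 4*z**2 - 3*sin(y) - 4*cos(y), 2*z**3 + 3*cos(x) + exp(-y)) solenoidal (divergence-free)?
No, ∇·F = 6*z**2 + 4*sin(y) - 3*cos(y)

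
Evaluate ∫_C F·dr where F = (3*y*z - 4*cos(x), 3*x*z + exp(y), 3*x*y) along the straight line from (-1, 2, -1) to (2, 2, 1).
-4*sin(2) - 4*sin(1) + 6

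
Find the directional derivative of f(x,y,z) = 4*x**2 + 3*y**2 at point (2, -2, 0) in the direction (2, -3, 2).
4*sqrt(17)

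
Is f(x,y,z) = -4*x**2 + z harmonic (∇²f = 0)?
No, ∇²f = -8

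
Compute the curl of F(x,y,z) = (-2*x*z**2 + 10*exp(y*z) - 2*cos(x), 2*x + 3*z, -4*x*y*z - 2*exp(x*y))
(-4*x*z - 2*x*exp(x*y) - 3, -4*x*z + 4*y*z + 2*y*exp(x*y) + 10*y*exp(y*z), -10*z*exp(y*z) + 2)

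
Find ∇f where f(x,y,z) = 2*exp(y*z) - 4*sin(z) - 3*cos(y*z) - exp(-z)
(0, z*(2*exp(y*z) + 3*sin(y*z)), 2*y*exp(y*z) + 3*y*sin(y*z) - 4*cos(z) + exp(-z))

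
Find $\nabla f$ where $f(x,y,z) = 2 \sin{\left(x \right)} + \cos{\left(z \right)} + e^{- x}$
(2*cos(x) - exp(-x), 0, -sin(z))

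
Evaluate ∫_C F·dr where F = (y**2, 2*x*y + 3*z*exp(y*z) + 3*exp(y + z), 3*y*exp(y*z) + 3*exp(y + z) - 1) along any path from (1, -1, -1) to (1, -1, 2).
-3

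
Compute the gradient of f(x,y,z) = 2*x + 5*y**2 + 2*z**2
(2, 10*y, 4*z)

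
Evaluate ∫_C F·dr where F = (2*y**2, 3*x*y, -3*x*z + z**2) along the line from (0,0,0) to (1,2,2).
16/3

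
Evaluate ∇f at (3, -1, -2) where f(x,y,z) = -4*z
(0, 0, -4)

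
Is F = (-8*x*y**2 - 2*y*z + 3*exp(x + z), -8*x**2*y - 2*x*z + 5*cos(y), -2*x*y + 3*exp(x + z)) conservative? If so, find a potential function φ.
Yes, F is conservative. φ = -4*x**2*y**2 - 2*x*y*z + 3*exp(x + z) + 5*sin(y)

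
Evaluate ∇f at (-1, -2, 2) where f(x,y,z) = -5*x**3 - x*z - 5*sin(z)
(-17, 0, 1 - 5*cos(2))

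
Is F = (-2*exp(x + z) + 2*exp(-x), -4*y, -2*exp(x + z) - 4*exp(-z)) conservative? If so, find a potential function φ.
Yes, F is conservative. φ = -2*y**2 - 2*exp(x + z) + 4*exp(-z) - 2*exp(-x)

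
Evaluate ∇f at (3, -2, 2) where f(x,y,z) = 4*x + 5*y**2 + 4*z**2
(4, -20, 16)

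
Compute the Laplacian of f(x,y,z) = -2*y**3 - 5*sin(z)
-12*y + 5*sin(z)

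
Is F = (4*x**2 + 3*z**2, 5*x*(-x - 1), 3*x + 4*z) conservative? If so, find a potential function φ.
No, ∇×F = (0, 6*z - 3, -10*x - 5) ≠ 0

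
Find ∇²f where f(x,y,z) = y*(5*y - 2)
10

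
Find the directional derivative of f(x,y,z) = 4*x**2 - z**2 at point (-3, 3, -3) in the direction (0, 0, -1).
-6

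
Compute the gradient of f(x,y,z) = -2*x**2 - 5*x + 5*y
(-4*x - 5, 5, 0)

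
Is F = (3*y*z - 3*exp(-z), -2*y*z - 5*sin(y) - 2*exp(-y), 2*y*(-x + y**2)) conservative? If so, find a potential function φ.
No, ∇×F = (-2*x + 6*y**2 + 2*y, 5*y + 3*exp(-z), -3*z) ≠ 0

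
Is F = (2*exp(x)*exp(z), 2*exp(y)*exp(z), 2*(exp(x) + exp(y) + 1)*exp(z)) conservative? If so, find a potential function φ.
Yes, F is conservative. φ = 2*(exp(x) + exp(y) + 1)*exp(z)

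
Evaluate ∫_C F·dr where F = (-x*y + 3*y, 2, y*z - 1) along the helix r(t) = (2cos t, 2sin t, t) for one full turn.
-18*pi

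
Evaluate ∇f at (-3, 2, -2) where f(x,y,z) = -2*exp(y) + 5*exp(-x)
(-5*exp(3), -2*exp(2), 0)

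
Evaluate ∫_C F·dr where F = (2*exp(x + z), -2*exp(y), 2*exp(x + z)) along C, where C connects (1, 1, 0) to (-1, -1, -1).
2*(1 - E)*exp(-2)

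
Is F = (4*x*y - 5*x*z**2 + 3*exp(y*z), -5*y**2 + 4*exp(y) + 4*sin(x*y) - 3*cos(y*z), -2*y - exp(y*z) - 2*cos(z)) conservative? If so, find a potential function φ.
No, ∇×F = (-3*y*sin(y*z) - z*exp(y*z) - 2, -10*x*z + 3*y*exp(y*z), -4*x + 4*y*cos(x*y) - 3*z*exp(y*z)) ≠ 0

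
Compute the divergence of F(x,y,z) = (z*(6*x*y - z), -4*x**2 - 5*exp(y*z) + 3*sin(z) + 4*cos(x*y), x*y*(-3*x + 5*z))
5*x*y - 4*x*sin(x*y) + 6*y*z - 5*z*exp(y*z)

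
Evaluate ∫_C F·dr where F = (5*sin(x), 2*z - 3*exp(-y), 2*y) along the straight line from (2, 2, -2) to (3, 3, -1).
5*cos(2) - 3*exp(-2) + 3*exp(-3) + 2 - 5*cos(3)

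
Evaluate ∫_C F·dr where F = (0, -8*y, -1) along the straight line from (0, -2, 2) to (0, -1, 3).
11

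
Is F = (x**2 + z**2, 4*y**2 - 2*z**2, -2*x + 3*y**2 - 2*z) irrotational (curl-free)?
No, ∇×F = (6*y + 4*z, 2*z + 2, 0)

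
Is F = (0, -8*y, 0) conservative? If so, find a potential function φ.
Yes, F is conservative. φ = -4*y**2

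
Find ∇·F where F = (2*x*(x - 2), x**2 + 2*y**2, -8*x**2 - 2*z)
4*x + 4*y - 6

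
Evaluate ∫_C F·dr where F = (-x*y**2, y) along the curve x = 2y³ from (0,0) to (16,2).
-382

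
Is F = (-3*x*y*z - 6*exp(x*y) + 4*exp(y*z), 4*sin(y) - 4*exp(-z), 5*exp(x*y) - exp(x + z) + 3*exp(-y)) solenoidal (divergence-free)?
No, ∇·F = -3*y*z - 6*y*exp(x*y) - exp(x + z) + 4*cos(y)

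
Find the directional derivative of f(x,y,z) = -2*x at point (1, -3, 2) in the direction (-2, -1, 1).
2*sqrt(6)/3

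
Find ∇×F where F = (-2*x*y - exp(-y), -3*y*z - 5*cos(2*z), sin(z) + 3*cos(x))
(3*y - 10*sin(2*z), 3*sin(x), 2*x - exp(-y))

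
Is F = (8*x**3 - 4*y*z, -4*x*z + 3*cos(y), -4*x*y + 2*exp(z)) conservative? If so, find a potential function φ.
Yes, F is conservative. φ = 2*x**4 - 4*x*y*z + 2*exp(z) + 3*sin(y)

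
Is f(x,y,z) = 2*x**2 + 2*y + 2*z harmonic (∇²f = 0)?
No, ∇²f = 4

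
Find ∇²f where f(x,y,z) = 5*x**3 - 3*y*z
30*x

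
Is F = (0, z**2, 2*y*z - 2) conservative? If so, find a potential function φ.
Yes, F is conservative. φ = z*(y*z - 2)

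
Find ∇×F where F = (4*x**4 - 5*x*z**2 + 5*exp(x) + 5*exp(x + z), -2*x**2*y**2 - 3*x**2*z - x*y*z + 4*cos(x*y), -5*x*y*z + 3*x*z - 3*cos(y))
(3*x**2 + x*y - 5*x*z + 3*sin(y), -10*x*z + 5*y*z - 3*z + 5*exp(x + z), -4*x*y**2 - 6*x*z - y*z - 4*y*sin(x*y))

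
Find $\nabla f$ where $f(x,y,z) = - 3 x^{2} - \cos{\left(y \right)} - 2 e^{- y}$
(-6*x, sin(y) + 2*exp(-y), 0)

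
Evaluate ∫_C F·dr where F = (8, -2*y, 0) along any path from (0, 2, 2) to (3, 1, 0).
27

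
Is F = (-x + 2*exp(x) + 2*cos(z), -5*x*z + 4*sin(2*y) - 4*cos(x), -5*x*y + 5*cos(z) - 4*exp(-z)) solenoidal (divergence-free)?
No, ∇·F = 2*exp(x) - 5*sin(z) + 8*cos(2*y) - 1 + 4*exp(-z)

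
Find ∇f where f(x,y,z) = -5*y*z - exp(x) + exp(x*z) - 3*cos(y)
(z*exp(x*z) - exp(x), -5*z + 3*sin(y), x*exp(x*z) - 5*y)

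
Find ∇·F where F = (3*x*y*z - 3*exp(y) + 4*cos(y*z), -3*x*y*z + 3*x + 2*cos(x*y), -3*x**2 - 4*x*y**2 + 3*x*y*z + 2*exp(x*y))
3*x*y - 3*x*z - 2*x*sin(x*y) + 3*y*z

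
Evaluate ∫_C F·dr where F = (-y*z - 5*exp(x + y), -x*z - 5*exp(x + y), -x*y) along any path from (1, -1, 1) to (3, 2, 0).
4 - 5*exp(5)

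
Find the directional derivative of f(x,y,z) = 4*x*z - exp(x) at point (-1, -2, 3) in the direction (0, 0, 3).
-4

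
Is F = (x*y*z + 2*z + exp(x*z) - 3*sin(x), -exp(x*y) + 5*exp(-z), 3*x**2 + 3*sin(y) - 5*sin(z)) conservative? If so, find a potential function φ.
No, ∇×F = (3*cos(y) + 5*exp(-z), x*y + x*exp(x*z) - 6*x + 2, -x*z - y*exp(x*y)) ≠ 0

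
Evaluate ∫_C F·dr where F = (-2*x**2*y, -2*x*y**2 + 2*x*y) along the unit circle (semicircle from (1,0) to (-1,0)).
4/3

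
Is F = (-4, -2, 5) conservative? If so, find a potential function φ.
Yes, F is conservative. φ = -4*x - 2*y + 5*z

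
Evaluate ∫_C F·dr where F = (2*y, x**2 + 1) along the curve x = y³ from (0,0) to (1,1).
37/14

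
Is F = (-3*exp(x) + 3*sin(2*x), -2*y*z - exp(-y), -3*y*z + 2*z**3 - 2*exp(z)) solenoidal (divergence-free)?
No, ∇·F = -3*y + 6*z**2 - 2*z - 3*exp(x) - 2*exp(z) + 6*cos(2*x) + exp(-y)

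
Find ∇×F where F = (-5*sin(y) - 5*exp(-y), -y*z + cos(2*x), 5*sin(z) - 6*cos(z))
(y, 0, -2*sin(2*x) + 5*cos(y) - 5*exp(-y))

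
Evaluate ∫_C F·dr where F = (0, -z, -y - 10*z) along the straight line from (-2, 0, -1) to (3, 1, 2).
-17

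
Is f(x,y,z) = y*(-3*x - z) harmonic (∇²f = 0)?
Yes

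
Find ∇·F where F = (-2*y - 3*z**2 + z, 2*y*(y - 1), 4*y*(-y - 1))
4*y - 2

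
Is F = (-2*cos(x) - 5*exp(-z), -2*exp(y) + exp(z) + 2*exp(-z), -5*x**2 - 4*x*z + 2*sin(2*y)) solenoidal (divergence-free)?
No, ∇·F = -4*x - 2*exp(y) + 2*sin(x)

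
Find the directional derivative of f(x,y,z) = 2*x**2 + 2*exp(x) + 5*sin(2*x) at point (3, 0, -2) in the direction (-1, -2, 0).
-2*sqrt(5)*(5*cos(6) + 6 + exp(3))/5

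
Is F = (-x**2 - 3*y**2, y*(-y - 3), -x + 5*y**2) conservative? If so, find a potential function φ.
No, ∇×F = (10*y, 1, 6*y) ≠ 0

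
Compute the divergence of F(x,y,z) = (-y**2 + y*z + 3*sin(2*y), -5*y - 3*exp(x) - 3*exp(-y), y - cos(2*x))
-5 + 3*exp(-y)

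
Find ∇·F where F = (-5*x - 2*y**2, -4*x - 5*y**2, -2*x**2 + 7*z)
2 - 10*y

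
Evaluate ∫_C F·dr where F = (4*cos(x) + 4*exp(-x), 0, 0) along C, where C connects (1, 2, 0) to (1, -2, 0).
0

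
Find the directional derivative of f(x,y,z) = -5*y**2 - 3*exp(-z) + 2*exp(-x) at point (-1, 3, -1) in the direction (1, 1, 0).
sqrt(2)*(-15 - E)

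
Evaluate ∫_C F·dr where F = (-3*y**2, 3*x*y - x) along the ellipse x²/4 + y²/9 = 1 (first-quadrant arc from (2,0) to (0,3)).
54 - 3*pi/2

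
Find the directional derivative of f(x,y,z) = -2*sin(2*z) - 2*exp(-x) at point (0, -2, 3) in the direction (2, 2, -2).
2*sqrt(3)*(1 + 2*cos(6))/3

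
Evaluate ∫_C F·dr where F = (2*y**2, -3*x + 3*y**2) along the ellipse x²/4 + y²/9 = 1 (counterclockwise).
-18*pi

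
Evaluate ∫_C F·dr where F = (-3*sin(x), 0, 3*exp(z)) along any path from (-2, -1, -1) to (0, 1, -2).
-3*exp(-1) + 3*exp(-2) - 3*cos(2) + 3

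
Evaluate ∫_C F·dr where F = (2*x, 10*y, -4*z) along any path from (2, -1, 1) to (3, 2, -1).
20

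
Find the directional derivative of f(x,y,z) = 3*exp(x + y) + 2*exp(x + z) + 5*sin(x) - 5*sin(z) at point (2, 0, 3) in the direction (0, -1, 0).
-3*exp(2)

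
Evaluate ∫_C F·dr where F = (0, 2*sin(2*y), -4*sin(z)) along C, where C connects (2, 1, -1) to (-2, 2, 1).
cos(2) - cos(4)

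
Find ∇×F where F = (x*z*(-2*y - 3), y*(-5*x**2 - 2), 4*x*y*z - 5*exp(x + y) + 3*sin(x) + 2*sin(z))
(4*x*z - 5*exp(x + y), -x*(2*y + 3) - 4*y*z + 5*exp(x + y) - 3*cos(x), 2*x*(-5*y + z))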